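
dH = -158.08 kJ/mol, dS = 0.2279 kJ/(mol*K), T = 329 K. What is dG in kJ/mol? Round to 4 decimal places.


Gibbs: dG = dH - T*dS (consistent units, dS already in kJ/(mol*K)).
T*dS = 329 * 0.2279 = 74.9791
dG = -158.08 - (74.9791)
dG = -233.0591 kJ/mol, rounded to 4 dp:

-233.0591 kJ/mol


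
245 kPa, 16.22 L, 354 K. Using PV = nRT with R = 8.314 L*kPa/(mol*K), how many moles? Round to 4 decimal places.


PV = nRT, solve for n = PV / (RT).
PV = 245 * 16.22 = 3973.9
RT = 8.314 * 354 = 2943.156
n = 3973.9 / 2943.156
n = 1.35021725 mol, rounded to 4 dp:

1.3502 mol


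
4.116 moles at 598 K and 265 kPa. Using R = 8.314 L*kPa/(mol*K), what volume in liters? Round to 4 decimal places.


PV = nRT, solve for V = nRT / P.
nRT = 4.116 * 8.314 * 598 = 20463.8136
V = 20463.8136 / 265
V = 77.22193811 L, rounded to 4 dp:

77.2219 L


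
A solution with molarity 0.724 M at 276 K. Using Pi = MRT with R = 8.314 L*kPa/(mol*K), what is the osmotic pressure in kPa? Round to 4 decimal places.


Osmotic pressure (van't Hoff): Pi = M*R*T.
RT = 8.314 * 276 = 2294.664
Pi = 0.724 * 2294.664
Pi = 1661.336736 kPa, rounded to 4 dp:

1661.3367 kPa


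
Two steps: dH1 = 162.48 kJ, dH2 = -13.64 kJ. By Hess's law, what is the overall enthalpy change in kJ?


Hess's law: enthalpy is a state function, so add the step enthalpies.
dH_total = dH1 + dH2 = 162.48 + (-13.64)
dH_total = 148.84 kJ:

148.84 kJ


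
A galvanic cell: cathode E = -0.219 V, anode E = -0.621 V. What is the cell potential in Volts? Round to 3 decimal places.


Standard cell potential: E_cell = E_cathode - E_anode.
E_cell = -0.219 - (-0.621)
E_cell = 0.402 V, rounded to 3 dp:

0.402 V


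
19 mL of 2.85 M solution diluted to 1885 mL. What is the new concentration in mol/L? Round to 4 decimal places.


Dilution: M1*V1 = M2*V2, solve for M2.
M2 = M1*V1 / V2
M2 = 2.85 * 19 / 1885
M2 = 54.15 / 1885
M2 = 0.02872679 mol/L, rounded to 4 dp:

0.0287 mol/L


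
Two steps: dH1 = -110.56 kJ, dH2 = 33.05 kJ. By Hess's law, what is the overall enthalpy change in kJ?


Hess's law: enthalpy is a state function, so add the step enthalpies.
dH_total = dH1 + dH2 = -110.56 + (33.05)
dH_total = -77.51 kJ:

-77.51 kJ


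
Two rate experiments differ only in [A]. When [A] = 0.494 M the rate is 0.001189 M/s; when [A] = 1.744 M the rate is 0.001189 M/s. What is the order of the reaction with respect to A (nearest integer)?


Rate is proportional to [A]^n, so rate2/rate1 = ([A]2/[A]1)^n. Take logs to solve for n.
rate2/rate1 = 0.001189 / 0.001189 = 1.0
[A]2/[A]1 = 1.744 / 0.494 = 3.5304
n = ln(1.0) / ln(3.5304) = 0.0
Nearest integer order:

0


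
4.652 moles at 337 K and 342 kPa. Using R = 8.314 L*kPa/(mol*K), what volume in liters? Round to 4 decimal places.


PV = nRT, solve for V = nRT / P.
nRT = 4.652 * 8.314 * 337 = 13034.0573
V = 13034.0573 / 342
V = 38.11127865 L, rounded to 4 dp:

38.1113 L


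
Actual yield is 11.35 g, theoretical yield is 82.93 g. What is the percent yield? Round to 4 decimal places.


% yield = 100 * actual / theoretical
% yield = 100 * 11.35 / 82.93
% yield = 13.68624141 %, rounded to 4 dp:

13.6862 %


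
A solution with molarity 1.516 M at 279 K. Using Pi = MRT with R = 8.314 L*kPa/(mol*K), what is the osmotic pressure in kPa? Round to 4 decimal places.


Osmotic pressure (van't Hoff): Pi = M*R*T.
RT = 8.314 * 279 = 2319.606
Pi = 1.516 * 2319.606
Pi = 3516.522696 kPa, rounded to 4 dp:

3516.5227 kPa


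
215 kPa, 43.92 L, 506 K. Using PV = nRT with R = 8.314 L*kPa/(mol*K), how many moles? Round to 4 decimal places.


PV = nRT, solve for n = PV / (RT).
PV = 215 * 43.92 = 9442.8
RT = 8.314 * 506 = 4206.884
n = 9442.8 / 4206.884
n = 2.2446067 mol, rounded to 4 dp:

2.2446 mol


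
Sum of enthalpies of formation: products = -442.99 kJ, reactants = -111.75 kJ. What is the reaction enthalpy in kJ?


dH_rxn = sum(dH_f products) - sum(dH_f reactants)
dH_rxn = -442.99 - (-111.75)
dH_rxn = -331.24 kJ:

-331.24 kJ


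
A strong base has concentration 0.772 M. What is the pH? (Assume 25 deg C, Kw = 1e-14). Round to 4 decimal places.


A strong base dissociates completely, so [OH-] equals the given concentration.
pOH = -log10([OH-]) = -log10(0.772) = 0.112383
pH = 14 - pOH = 14 - 0.112383
pH = 13.887617, rounded to 4 dp:

13.8876


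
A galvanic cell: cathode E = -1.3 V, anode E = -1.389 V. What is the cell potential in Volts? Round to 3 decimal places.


Standard cell potential: E_cell = E_cathode - E_anode.
E_cell = -1.3 - (-1.389)
E_cell = 0.089 V, rounded to 3 dp:

0.089 V


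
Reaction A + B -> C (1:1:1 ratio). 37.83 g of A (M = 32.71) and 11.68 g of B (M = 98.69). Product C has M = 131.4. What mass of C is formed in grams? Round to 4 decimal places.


Find moles of each reactant; the smaller value is the limiting reagent in a 1:1:1 reaction, so moles_C equals moles of the limiter.
n_A = mass_A / M_A = 37.83 / 32.71 = 1.156527 mol
n_B = mass_B / M_B = 11.68 / 98.69 = 0.11835 mol
Limiting reagent: B (smaller), n_limiting = 0.11835 mol
mass_C = n_limiting * M_C = 0.11835 * 131.4
mass_C = 15.55119 g, rounded to 4 dp:

15.5512 g


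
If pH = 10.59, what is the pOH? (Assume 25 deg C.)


At 25 deg C, pH + pOH = 14.
pOH = 14 - pH = 14 - 10.59
pOH = 3.41:

3.41


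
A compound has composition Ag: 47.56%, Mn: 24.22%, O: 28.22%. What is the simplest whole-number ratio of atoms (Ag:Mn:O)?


Assume 100 g of compound, divide each mass% by atomic mass to get moles, then normalize by the smallest to get a raw atom ratio.
Moles per 100 g: Ag: 47.56/107.868 = 0.4409, Mn: 24.22/54.938 = 0.4409, O: 28.22/15.999 = 1.7639
Raw ratio (divide by min = 0.4409): Ag: 1.0, Mn: 1.0, O: 4.001
Multiply by 1 to clear fractions: Ag: 1.0 ~= 1, Mn: 1.0 ~= 1, O: 4.001 ~= 4
Reduce by GCD to get the simplest whole-number ratio:

1:1:4


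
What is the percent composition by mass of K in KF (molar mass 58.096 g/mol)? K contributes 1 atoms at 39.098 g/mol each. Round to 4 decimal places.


pct = 100 * (n_elem * M_elem) / M_total
mass_contribution = 1 * 39.098 = 39.098 g/mol
pct = 100 * 39.098 / 58.096
pct = 67.29895346 %, rounded to 4 dp:

67.2990 %


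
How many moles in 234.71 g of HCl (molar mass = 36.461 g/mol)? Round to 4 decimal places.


n = mass / M
n = 234.71 / 36.461
n = 6.43728916 mol, rounded to 4 dp:

6.4373 mol


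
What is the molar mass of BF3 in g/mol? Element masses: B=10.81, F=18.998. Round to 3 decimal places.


M = sum(count * atomic_mass) over atoms.
M = 1*10.81 + 3*18.998
M = 10.81 + 56.994
M = 67.804 g/mol, rounded to 3 dp:

67.804 g/mol


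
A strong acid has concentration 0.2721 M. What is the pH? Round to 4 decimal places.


A strong acid dissociates completely, so [H+] equals the given concentration.
pH = -log10([H+]) = -log10(0.2721)
pH = 0.56527146, rounded to 4 dp:

0.5653


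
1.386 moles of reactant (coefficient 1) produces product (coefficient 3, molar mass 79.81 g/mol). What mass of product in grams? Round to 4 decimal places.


Use the coefficient ratio to convert reactant moles to product moles, then multiply by the product's molar mass.
moles_P = moles_R * (coeff_P / coeff_R) = 1.386 * (3/1) = 4.158
mass_P = moles_P * M_P = 4.158 * 79.81
mass_P = 331.84998 g, rounded to 4 dp:

331.8500 g


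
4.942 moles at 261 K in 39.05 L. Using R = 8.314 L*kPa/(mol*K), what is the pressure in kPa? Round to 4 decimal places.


PV = nRT, solve for P = nRT / V.
nRT = 4.942 * 8.314 * 261 = 10723.9127
P = 10723.9127 / 39.05
P = 274.62004353 kPa, rounded to 4 dp:

274.6200 kPa


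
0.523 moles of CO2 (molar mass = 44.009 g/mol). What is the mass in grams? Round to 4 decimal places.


mass = n * M
mass = 0.523 * 44.009
mass = 23.016707 g, rounded to 4 dp:

23.0167 g


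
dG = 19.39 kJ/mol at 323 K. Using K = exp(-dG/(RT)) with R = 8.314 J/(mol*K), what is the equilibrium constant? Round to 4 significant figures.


dG is in kJ/mol; multiply by 1000 to match R in J/(mol*K).
RT = 8.314 * 323 = 2685.422 J/mol
exponent = -dG*1000 / (RT) = -(19.39*1000) / 2685.422 = -7.22046665
K = exp(-7.22046665)
K = 0.000731461, rounded to 4 significant figures:

0.0007315


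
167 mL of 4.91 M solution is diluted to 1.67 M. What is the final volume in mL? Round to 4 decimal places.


Dilution: M1*V1 = M2*V2, solve for V2.
V2 = M1*V1 / M2
V2 = 4.91 * 167 / 1.67
V2 = 819.97 / 1.67
V2 = 491.0 mL, rounded to 4 dp:

491.0000 mL


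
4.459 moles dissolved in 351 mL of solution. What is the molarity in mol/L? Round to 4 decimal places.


Convert volume to liters: V_L = V_mL / 1000.
V_L = 351 / 1000 = 0.351 L
M = n / V_L = 4.459 / 0.351
M = 12.7037037 mol/L, rounded to 4 dp:

12.7037 mol/L


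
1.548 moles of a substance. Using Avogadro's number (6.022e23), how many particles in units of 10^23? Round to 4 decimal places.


N = n * NA, then divide by 1e23 for the requested units.
N / 1e23 = n * 6.022
N / 1e23 = 1.548 * 6.022
N / 1e23 = 9.322056, rounded to 4 dp:

9.3221


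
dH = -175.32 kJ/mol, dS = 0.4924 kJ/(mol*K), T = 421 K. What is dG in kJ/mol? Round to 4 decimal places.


Gibbs: dG = dH - T*dS (consistent units, dS already in kJ/(mol*K)).
T*dS = 421 * 0.4924 = 207.3004
dG = -175.32 - (207.3004)
dG = -382.6204 kJ/mol, rounded to 4 dp:

-382.6204 kJ/mol


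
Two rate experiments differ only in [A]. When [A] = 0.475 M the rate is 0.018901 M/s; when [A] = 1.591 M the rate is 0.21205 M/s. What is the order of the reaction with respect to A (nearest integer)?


Rate is proportional to [A]^n, so rate2/rate1 = ([A]2/[A]1)^n. Take logs to solve for n.
rate2/rate1 = 0.21205 / 0.018901 = 11.219
[A]2/[A]1 = 1.591 / 0.475 = 3.3495
n = ln(11.219) / ln(3.3495) = 2.0
Nearest integer order:

2


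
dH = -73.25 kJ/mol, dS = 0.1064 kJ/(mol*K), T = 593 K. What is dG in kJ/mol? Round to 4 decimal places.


Gibbs: dG = dH - T*dS (consistent units, dS already in kJ/(mol*K)).
T*dS = 593 * 0.1064 = 63.0952
dG = -73.25 - (63.0952)
dG = -136.3452 kJ/mol, rounded to 4 dp:

-136.3452 kJ/mol


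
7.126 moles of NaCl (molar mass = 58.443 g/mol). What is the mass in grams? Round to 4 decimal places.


mass = n * M
mass = 7.126 * 58.443
mass = 416.464818 g, rounded to 4 dp:

416.4648 g


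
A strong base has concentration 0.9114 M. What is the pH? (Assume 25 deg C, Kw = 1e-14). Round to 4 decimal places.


A strong base dissociates completely, so [OH-] equals the given concentration.
pOH = -log10([OH-]) = -log10(0.9114) = 0.040291
pH = 14 - pOH = 14 - 0.040291
pH = 13.959709, rounded to 4 dp:

13.9597


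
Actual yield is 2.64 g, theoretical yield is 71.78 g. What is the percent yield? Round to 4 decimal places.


% yield = 100 * actual / theoretical
% yield = 100 * 2.64 / 71.78
% yield = 3.67790471 %, rounded to 4 dp:

3.6779 %


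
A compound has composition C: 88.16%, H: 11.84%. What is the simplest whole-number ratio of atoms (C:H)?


Assume 100 g of compound, divide each mass% by atomic mass to get moles, then normalize by the smallest to get a raw atom ratio.
Moles per 100 g: C: 88.16/12.011 = 7.3399, H: 11.84/1.008 = 11.746
Raw ratio (divide by min = 7.3399): C: 1.0, H: 1.6
Multiply by 5 to clear fractions: C: 5.0 ~= 5, H: 8.001 ~= 8
Reduce by GCD to get the simplest whole-number ratio:

5:8


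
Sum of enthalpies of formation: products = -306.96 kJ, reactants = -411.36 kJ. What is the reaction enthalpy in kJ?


dH_rxn = sum(dH_f products) - sum(dH_f reactants)
dH_rxn = -306.96 - (-411.36)
dH_rxn = 104.4 kJ:

104.40 kJ


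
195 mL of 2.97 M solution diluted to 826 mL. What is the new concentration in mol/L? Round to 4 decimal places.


Dilution: M1*V1 = M2*V2, solve for M2.
M2 = M1*V1 / V2
M2 = 2.97 * 195 / 826
M2 = 579.15 / 826
M2 = 0.70115012 mol/L, rounded to 4 dp:

0.7012 mol/L


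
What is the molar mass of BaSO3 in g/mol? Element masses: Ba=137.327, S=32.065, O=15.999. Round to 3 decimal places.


M = sum(count * atomic_mass) over atoms.
M = 1*137.327 + 1*32.065 + 3*15.999
M = 137.327 + 32.065 + 47.997
M = 217.389 g/mol, rounded to 3 dp:

217.389 g/mol


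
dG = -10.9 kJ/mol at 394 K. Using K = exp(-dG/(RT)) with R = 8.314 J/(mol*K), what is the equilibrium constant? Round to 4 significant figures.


dG is in kJ/mol; multiply by 1000 to match R in J/(mol*K).
RT = 8.314 * 394 = 3275.716 J/mol
exponent = -dG*1000 / (RT) = -(-10.9*1000) / 3275.716 = 3.32751679
K = exp(3.32751679)
K = 27.869051, rounded to 4 significant figures:

27.87


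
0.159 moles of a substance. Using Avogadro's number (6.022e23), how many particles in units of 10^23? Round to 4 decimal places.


N = n * NA, then divide by 1e23 for the requested units.
N / 1e23 = n * 6.022
N / 1e23 = 0.159 * 6.022
N / 1e23 = 0.957498, rounded to 4 dp:

0.9575


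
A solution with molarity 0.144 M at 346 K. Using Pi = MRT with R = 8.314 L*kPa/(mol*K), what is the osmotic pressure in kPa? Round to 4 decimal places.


Osmotic pressure (van't Hoff): Pi = M*R*T.
RT = 8.314 * 346 = 2876.644
Pi = 0.144 * 2876.644
Pi = 414.236736 kPa, rounded to 4 dp:

414.2367 kPa


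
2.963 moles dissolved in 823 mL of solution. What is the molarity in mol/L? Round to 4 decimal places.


Convert volume to liters: V_L = V_mL / 1000.
V_L = 823 / 1000 = 0.823 L
M = n / V_L = 2.963 / 0.823
M = 3.60024301 mol/L, rounded to 4 dp:

3.6002 mol/L


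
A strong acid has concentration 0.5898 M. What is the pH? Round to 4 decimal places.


A strong acid dissociates completely, so [H+] equals the given concentration.
pH = -log10([H+]) = -log10(0.5898)
pH = 0.22929523, rounded to 4 dp:

0.2293


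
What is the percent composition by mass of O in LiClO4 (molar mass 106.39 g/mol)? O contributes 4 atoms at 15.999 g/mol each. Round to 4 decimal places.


pct = 100 * (n_elem * M_elem) / M_total
mass_contribution = 4 * 15.999 = 63.996 g/mol
pct = 100 * 63.996 / 106.39
pct = 60.15226995 %, rounded to 4 dp:

60.1523 %


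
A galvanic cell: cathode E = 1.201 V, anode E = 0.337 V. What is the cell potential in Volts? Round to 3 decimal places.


Standard cell potential: E_cell = E_cathode - E_anode.
E_cell = 1.201 - (0.337)
E_cell = 0.864 V, rounded to 3 dp:

0.864 V


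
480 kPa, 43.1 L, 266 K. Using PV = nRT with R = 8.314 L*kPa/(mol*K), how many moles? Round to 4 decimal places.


PV = nRT, solve for n = PV / (RT).
PV = 480 * 43.1 = 20688.0
RT = 8.314 * 266 = 2211.524
n = 20688.0 / 2211.524
n = 9.35463508 mol, rounded to 4 dp:

9.3546 mol


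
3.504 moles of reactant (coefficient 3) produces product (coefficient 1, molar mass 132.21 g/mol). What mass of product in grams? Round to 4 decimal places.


Use the coefficient ratio to convert reactant moles to product moles, then multiply by the product's molar mass.
moles_P = moles_R * (coeff_P / coeff_R) = 3.504 * (1/3) = 1.168
mass_P = moles_P * M_P = 1.168 * 132.21
mass_P = 154.42128 g, rounded to 4 dp:

154.4213 g


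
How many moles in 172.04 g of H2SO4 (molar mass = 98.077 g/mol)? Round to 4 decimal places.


n = mass / M
n = 172.04 / 98.077
n = 1.75413196 mol, rounded to 4 dp:

1.7541 mol


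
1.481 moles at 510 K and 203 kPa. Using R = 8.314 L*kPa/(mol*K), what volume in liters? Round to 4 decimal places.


PV = nRT, solve for V = nRT / P.
nRT = 1.481 * 8.314 * 510 = 6279.6473
V = 6279.6473 / 203
V = 30.93422315 L, rounded to 4 dp:

30.9342 L


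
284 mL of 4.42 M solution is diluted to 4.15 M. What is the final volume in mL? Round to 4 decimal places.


Dilution: M1*V1 = M2*V2, solve for V2.
V2 = M1*V1 / M2
V2 = 4.42 * 284 / 4.15
V2 = 1255.28 / 4.15
V2 = 302.47710843 mL, rounded to 4 dp:

302.4771 mL


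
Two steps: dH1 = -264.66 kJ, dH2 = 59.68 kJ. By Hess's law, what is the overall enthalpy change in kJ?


Hess's law: enthalpy is a state function, so add the step enthalpies.
dH_total = dH1 + dH2 = -264.66 + (59.68)
dH_total = -204.98 kJ:

-204.98 kJ


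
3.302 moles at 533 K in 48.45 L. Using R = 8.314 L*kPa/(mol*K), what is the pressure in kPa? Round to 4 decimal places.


PV = nRT, solve for P = nRT / V.
nRT = 3.302 * 8.314 * 533 = 14632.3573
P = 14632.3573 / 48.45
P = 302.0094386 kPa, rounded to 4 dp:

302.0094 kPa


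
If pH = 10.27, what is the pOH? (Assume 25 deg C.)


At 25 deg C, pH + pOH = 14.
pOH = 14 - pH = 14 - 10.27
pOH = 3.73:

3.73


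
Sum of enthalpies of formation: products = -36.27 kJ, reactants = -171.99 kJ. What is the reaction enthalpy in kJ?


dH_rxn = sum(dH_f products) - sum(dH_f reactants)
dH_rxn = -36.27 - (-171.99)
dH_rxn = 135.72 kJ:

135.72 kJ


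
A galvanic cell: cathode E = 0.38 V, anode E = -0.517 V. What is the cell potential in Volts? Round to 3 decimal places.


Standard cell potential: E_cell = E_cathode - E_anode.
E_cell = 0.38 - (-0.517)
E_cell = 0.897 V, rounded to 3 dp:

0.897 V


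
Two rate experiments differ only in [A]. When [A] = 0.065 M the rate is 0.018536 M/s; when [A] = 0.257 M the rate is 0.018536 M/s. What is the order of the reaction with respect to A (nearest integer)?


Rate is proportional to [A]^n, so rate2/rate1 = ([A]2/[A]1)^n. Take logs to solve for n.
rate2/rate1 = 0.018536 / 0.018536 = 1.0
[A]2/[A]1 = 0.257 / 0.065 = 3.9538
n = ln(1.0) / ln(3.9538) = 0.0
Nearest integer order:

0


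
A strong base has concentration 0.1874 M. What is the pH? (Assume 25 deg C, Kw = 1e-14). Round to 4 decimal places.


A strong base dissociates completely, so [OH-] equals the given concentration.
pOH = -log10([OH-]) = -log10(0.1874) = 0.72723
pH = 14 - pOH = 14 - 0.72723
pH = 13.27277, rounded to 4 dp:

13.2728


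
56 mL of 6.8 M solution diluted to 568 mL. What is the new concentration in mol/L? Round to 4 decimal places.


Dilution: M1*V1 = M2*V2, solve for M2.
M2 = M1*V1 / V2
M2 = 6.8 * 56 / 568
M2 = 380.8 / 568
M2 = 0.67042254 mol/L, rounded to 4 dp:

0.6704 mol/L


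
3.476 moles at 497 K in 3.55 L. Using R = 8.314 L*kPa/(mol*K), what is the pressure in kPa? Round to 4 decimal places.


PV = nRT, solve for P = nRT / V.
nRT = 3.476 * 8.314 * 497 = 14363.0336
P = 14363.0336 / 3.55
P = 4045.92495775 kPa, rounded to 4 dp:

4045.9250 kPa


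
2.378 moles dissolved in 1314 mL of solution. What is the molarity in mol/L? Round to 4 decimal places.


Convert volume to liters: V_L = V_mL / 1000.
V_L = 1314 / 1000 = 1.314 L
M = n / V_L = 2.378 / 1.314
M = 1.80974125 mol/L, rounded to 4 dp:

1.8097 mol/L


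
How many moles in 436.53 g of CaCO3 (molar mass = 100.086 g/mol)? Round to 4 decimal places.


n = mass / M
n = 436.53 / 100.086
n = 4.36154907 mol, rounded to 4 dp:

4.3615 mol


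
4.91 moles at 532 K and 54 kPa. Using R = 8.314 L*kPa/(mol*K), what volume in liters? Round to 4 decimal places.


PV = nRT, solve for V = nRT / P.
nRT = 4.91 * 8.314 * 532 = 21717.1657
V = 21717.1657 / 54
V = 402.16973519 L, rounded to 4 dp:

402.1697 L


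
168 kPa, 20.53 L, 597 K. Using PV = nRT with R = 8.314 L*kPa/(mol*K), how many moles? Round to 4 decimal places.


PV = nRT, solve for n = PV / (RT).
PV = 168 * 20.53 = 3449.04
RT = 8.314 * 597 = 4963.458
n = 3449.04 / 4963.458
n = 0.69488651 mol, rounded to 4 dp:

0.6949 mol


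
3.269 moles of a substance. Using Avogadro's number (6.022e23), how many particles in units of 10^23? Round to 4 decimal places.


N = n * NA, then divide by 1e23 for the requested units.
N / 1e23 = n * 6.022
N / 1e23 = 3.269 * 6.022
N / 1e23 = 19.685918, rounded to 4 dp:

19.6859


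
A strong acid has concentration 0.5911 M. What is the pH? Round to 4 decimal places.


A strong acid dissociates completely, so [H+] equals the given concentration.
pH = -log10([H+]) = -log10(0.5911)
pH = 0.22833904, rounded to 4 dp:

0.2283


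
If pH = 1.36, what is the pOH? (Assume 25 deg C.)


At 25 deg C, pH + pOH = 14.
pOH = 14 - pH = 14 - 1.36
pOH = 12.64:

12.64


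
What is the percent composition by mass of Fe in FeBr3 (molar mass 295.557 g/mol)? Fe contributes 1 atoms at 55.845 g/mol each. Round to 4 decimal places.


pct = 100 * (n_elem * M_elem) / M_total
mass_contribution = 1 * 55.845 = 55.845 g/mol
pct = 100 * 55.845 / 295.557
pct = 18.89483247 %, rounded to 4 dp:

18.8948 %


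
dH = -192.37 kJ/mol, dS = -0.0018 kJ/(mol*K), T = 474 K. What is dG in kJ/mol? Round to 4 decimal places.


Gibbs: dG = dH - T*dS (consistent units, dS already in kJ/(mol*K)).
T*dS = 474 * -0.0018 = -0.8532
dG = -192.37 - (-0.8532)
dG = -191.5168 kJ/mol, rounded to 4 dp:

-191.5168 kJ/mol


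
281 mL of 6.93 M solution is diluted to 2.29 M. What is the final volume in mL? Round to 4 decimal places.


Dilution: M1*V1 = M2*V2, solve for V2.
V2 = M1*V1 / M2
V2 = 6.93 * 281 / 2.29
V2 = 1947.33 / 2.29
V2 = 850.36244541 mL, rounded to 4 dp:

850.3624 mL


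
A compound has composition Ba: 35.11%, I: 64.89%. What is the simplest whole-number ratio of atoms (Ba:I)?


Assume 100 g of compound, divide each mass% by atomic mass to get moles, then normalize by the smallest to get a raw atom ratio.
Moles per 100 g: Ba: 35.11/137.327 = 0.2557, I: 64.89/126.904 = 0.5113
Raw ratio (divide by min = 0.2557): Ba: 1.0, I: 2.0
Multiply by 1 to clear fractions: Ba: 1.0 ~= 1, I: 2.0 ~= 2
Reduce by GCD to get the simplest whole-number ratio:

1:2


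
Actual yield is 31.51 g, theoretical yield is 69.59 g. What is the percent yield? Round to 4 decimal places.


% yield = 100 * actual / theoretical
% yield = 100 * 31.51 / 69.59
% yield = 45.27949418 %, rounded to 4 dp:

45.2795 %


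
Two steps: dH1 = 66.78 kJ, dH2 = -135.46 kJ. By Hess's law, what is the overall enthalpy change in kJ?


Hess's law: enthalpy is a state function, so add the step enthalpies.
dH_total = dH1 + dH2 = 66.78 + (-135.46)
dH_total = -68.68 kJ:

-68.68 kJ


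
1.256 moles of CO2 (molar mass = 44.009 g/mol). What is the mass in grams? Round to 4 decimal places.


mass = n * M
mass = 1.256 * 44.009
mass = 55.275304 g, rounded to 4 dp:

55.2753 g


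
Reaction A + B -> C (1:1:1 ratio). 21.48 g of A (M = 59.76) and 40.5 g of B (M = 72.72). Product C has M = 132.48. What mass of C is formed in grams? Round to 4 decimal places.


Find moles of each reactant; the smaller value is the limiting reagent in a 1:1:1 reaction, so moles_C equals moles of the limiter.
n_A = mass_A / M_A = 21.48 / 59.76 = 0.359438 mol
n_B = mass_B / M_B = 40.5 / 72.72 = 0.556931 mol
Limiting reagent: A (smaller), n_limiting = 0.359438 mol
mass_C = n_limiting * M_C = 0.359438 * 132.48
mass_C = 47.61834624 g, rounded to 4 dp:

47.6183 g


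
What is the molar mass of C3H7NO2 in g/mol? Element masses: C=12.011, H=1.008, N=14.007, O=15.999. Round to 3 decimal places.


M = sum(count * atomic_mass) over atoms.
M = 3*12.011 + 7*1.008 + 1*14.007 + 2*15.999
M = 36.033 + 7.056 + 14.007 + 31.998
M = 89.094 g/mol, rounded to 3 dp:

89.094 g/mol


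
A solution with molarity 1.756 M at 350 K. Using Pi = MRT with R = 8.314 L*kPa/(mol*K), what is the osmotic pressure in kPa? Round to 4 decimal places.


Osmotic pressure (van't Hoff): Pi = M*R*T.
RT = 8.314 * 350 = 2909.9
Pi = 1.756 * 2909.9
Pi = 5109.7844 kPa, rounded to 4 dp:

5109.7844 kPa


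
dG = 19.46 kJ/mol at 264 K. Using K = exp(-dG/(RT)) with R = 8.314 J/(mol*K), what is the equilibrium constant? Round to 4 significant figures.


dG is in kJ/mol; multiply by 1000 to match R in J/(mol*K).
RT = 8.314 * 264 = 2194.896 J/mol
exponent = -dG*1000 / (RT) = -(19.46*1000) / 2194.896 = -8.86602372
K = exp(-8.86602372)
K = 0.00014110254, rounded to 4 significant figures:

0.0001411


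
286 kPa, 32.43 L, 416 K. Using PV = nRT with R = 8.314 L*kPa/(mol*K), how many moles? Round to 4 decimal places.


PV = nRT, solve for n = PV / (RT).
PV = 286 * 32.43 = 9274.98
RT = 8.314 * 416 = 3458.624
n = 9274.98 / 3458.624
n = 2.68169654 mol, rounded to 4 dp:

2.6817 mol


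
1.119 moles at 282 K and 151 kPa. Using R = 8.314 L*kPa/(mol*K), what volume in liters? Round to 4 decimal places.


PV = nRT, solve for V = nRT / P.
nRT = 1.119 * 8.314 * 282 = 2623.5492
V = 2623.5492 / 151
V = 17.37449801 L, rounded to 4 dp:

17.3745 L


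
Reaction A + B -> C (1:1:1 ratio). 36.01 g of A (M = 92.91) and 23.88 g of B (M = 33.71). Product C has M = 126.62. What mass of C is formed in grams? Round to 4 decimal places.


Find moles of each reactant; the smaller value is the limiting reagent in a 1:1:1 reaction, so moles_C equals moles of the limiter.
n_A = mass_A / M_A = 36.01 / 92.91 = 0.387579 mol
n_B = mass_B / M_B = 23.88 / 33.71 = 0.708395 mol
Limiting reagent: A (smaller), n_limiting = 0.387579 mol
mass_C = n_limiting * M_C = 0.387579 * 126.62
mass_C = 49.07525298 g, rounded to 4 dp:

49.0753 g


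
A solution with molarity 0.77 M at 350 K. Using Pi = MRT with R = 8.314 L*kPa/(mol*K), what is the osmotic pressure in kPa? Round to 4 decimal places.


Osmotic pressure (van't Hoff): Pi = M*R*T.
RT = 8.314 * 350 = 2909.9
Pi = 0.77 * 2909.9
Pi = 2240.623 kPa, rounded to 4 dp:

2240.6230 kPa


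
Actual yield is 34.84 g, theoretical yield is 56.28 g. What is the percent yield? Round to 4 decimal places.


% yield = 100 * actual / theoretical
% yield = 100 * 34.84 / 56.28
% yield = 61.9047619 %, rounded to 4 dp:

61.9048 %


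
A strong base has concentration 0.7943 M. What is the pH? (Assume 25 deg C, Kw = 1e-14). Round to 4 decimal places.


A strong base dissociates completely, so [OH-] equals the given concentration.
pOH = -log10([OH-]) = -log10(0.7943) = 0.100015
pH = 14 - pOH = 14 - 0.100015
pH = 13.899985, rounded to 4 dp:

13.9000


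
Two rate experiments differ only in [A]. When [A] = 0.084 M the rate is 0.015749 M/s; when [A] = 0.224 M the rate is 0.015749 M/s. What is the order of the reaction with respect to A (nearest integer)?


Rate is proportional to [A]^n, so rate2/rate1 = ([A]2/[A]1)^n. Take logs to solve for n.
rate2/rate1 = 0.015749 / 0.015749 = 1.0
[A]2/[A]1 = 0.224 / 0.084 = 2.6667
n = ln(1.0) / ln(2.6667) = 0.0
Nearest integer order:

0


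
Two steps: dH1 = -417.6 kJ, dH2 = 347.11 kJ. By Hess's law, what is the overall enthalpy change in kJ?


Hess's law: enthalpy is a state function, so add the step enthalpies.
dH_total = dH1 + dH2 = -417.6 + (347.11)
dH_total = -70.49 kJ:

-70.49 kJ


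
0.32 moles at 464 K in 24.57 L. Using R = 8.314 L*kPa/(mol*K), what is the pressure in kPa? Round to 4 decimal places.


PV = nRT, solve for P = nRT / V.
nRT = 0.32 * 8.314 * 464 = 1234.4627
P = 1234.4627 / 24.57
P = 50.24268213 kPa, rounded to 4 dp:

50.2427 kPa


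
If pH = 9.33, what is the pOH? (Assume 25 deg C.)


At 25 deg C, pH + pOH = 14.
pOH = 14 - pH = 14 - 9.33
pOH = 4.67:

4.67


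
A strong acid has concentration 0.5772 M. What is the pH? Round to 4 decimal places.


A strong acid dissociates completely, so [H+] equals the given concentration.
pH = -log10([H+]) = -log10(0.5772)
pH = 0.23867368, rounded to 4 dp:

0.2387


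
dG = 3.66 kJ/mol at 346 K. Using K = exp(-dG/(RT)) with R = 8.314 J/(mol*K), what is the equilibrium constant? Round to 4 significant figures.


dG is in kJ/mol; multiply by 1000 to match R in J/(mol*K).
RT = 8.314 * 346 = 2876.644 J/mol
exponent = -dG*1000 / (RT) = -(3.66*1000) / 2876.644 = -1.27231593
K = exp(-1.27231593)
K = 0.28018199, rounded to 4 significant figures:

0.2802


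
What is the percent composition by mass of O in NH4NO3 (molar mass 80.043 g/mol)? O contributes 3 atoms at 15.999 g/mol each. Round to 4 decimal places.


pct = 100 * (n_elem * M_elem) / M_total
mass_contribution = 3 * 15.999 = 47.997 g/mol
pct = 100 * 47.997 / 80.043
pct = 59.96401934 %, rounded to 4 dp:

59.9640 %


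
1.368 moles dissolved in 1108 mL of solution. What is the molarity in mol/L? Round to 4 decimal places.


Convert volume to liters: V_L = V_mL / 1000.
V_L = 1108 / 1000 = 1.108 L
M = n / V_L = 1.368 / 1.108
M = 1.23465704 mol/L, rounded to 4 dp:

1.2347 mol/L


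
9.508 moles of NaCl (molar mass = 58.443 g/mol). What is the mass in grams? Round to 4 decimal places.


mass = n * M
mass = 9.508 * 58.443
mass = 555.676044 g, rounded to 4 dp:

555.6760 g


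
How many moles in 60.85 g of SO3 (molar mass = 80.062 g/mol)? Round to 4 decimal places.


n = mass / M
n = 60.85 / 80.062
n = 0.76003597 mol, rounded to 4 dp:

0.7600 mol


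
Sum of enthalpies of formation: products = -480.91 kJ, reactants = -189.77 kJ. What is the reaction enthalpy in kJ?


dH_rxn = sum(dH_f products) - sum(dH_f reactants)
dH_rxn = -480.91 - (-189.77)
dH_rxn = -291.14 kJ:

-291.14 kJ


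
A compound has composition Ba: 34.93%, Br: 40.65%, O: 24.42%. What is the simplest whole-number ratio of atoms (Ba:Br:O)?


Assume 100 g of compound, divide each mass% by atomic mass to get moles, then normalize by the smallest to get a raw atom ratio.
Moles per 100 g: Ba: 34.93/137.327 = 0.2544, Br: 40.65/79.904 = 0.5087, O: 24.42/15.999 = 1.5263
Raw ratio (divide by min = 0.2544): Ba: 1.0, Br: 2.0, O: 6.001
Multiply by 1 to clear fractions: Ba: 1.0 ~= 1, Br: 2.0 ~= 2, O: 6.001 ~= 6
Reduce by GCD to get the simplest whole-number ratio:

1:2:6


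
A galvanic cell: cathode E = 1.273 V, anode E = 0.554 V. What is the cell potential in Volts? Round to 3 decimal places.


Standard cell potential: E_cell = E_cathode - E_anode.
E_cell = 1.273 - (0.554)
E_cell = 0.719 V, rounded to 3 dp:

0.719 V


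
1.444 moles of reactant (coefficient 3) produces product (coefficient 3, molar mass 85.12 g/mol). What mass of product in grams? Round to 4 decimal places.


Use the coefficient ratio to convert reactant moles to product moles, then multiply by the product's molar mass.
moles_P = moles_R * (coeff_P / coeff_R) = 1.444 * (3/3) = 1.444
mass_P = moles_P * M_P = 1.444 * 85.12
mass_P = 122.91328 g, rounded to 4 dp:

122.9133 g


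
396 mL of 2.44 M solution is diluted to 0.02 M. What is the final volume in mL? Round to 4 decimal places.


Dilution: M1*V1 = M2*V2, solve for V2.
V2 = M1*V1 / M2
V2 = 2.44 * 396 / 0.02
V2 = 966.24 / 0.02
V2 = 48312.0 mL, rounded to 4 dp:

48312.0000 mL


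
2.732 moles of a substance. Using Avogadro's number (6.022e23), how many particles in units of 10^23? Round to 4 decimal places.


N = n * NA, then divide by 1e23 for the requested units.
N / 1e23 = n * 6.022
N / 1e23 = 2.732 * 6.022
N / 1e23 = 16.452104, rounded to 4 dp:

16.4521


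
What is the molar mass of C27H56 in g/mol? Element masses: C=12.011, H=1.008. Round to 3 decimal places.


M = sum(count * atomic_mass) over atoms.
M = 27*12.011 + 56*1.008
M = 324.297 + 56.448
M = 380.745 g/mol, rounded to 3 dp:

380.745 g/mol


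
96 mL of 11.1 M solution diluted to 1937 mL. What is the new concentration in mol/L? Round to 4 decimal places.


Dilution: M1*V1 = M2*V2, solve for M2.
M2 = M1*V1 / V2
M2 = 11.1 * 96 / 1937
M2 = 1065.6 / 1937
M2 = 0.55012907 mol/L, rounded to 4 dp:

0.5501 mol/L


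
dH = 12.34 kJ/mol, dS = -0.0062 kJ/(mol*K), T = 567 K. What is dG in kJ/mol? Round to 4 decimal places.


Gibbs: dG = dH - T*dS (consistent units, dS already in kJ/(mol*K)).
T*dS = 567 * -0.0062 = -3.5154
dG = 12.34 - (-3.5154)
dG = 15.8554 kJ/mol, rounded to 4 dp:

15.8554 kJ/mol


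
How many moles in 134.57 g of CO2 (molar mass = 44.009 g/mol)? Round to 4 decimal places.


n = mass / M
n = 134.57 / 44.009
n = 3.05778364 mol, rounded to 4 dp:

3.0578 mol


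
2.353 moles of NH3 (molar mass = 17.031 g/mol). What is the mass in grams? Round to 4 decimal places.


mass = n * M
mass = 2.353 * 17.031
mass = 40.073943 g, rounded to 4 dp:

40.0739 g


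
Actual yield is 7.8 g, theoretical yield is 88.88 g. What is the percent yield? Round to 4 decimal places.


% yield = 100 * actual / theoretical
% yield = 100 * 7.8 / 88.88
% yield = 8.77587759 %, rounded to 4 dp:

8.7759 %


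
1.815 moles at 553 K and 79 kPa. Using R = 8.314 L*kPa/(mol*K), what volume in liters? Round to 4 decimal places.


PV = nRT, solve for V = nRT / P.
nRT = 1.815 * 8.314 * 553 = 8344.7202
V = 8344.7202 / 79
V = 105.62936962 L, rounded to 4 dp:

105.6294 L


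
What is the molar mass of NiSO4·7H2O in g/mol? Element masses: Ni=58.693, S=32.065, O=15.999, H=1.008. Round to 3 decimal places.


M = sum(count * atomic_mass) over atoms.
M = 1*58.693 + 1*32.065 + 11*15.999 + 14*1.008
M = 58.693 + 32.065 + 175.989 + 14.112
M = 280.859 g/mol, rounded to 3 dp:

280.859 g/mol


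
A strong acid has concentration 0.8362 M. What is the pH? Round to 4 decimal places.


A strong acid dissociates completely, so [H+] equals the given concentration.
pH = -log10([H+]) = -log10(0.8362)
pH = 0.07768984, rounded to 4 dp:

0.0777


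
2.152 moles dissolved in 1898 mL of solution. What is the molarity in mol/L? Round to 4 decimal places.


Convert volume to liters: V_L = V_mL / 1000.
V_L = 1898 / 1000 = 1.898 L
M = n / V_L = 2.152 / 1.898
M = 1.13382508 mol/L, rounded to 4 dp:

1.1338 mol/L


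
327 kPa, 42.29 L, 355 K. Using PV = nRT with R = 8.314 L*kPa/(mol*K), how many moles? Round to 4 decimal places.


PV = nRT, solve for n = PV / (RT).
PV = 327 * 42.29 = 13828.83
RT = 8.314 * 355 = 2951.47
n = 13828.83 / 2951.47
n = 4.68540422 mol, rounded to 4 dp:

4.6854 mol


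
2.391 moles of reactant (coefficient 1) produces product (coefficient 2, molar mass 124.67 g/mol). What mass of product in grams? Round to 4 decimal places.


Use the coefficient ratio to convert reactant moles to product moles, then multiply by the product's molar mass.
moles_P = moles_R * (coeff_P / coeff_R) = 2.391 * (2/1) = 4.782
mass_P = moles_P * M_P = 4.782 * 124.67
mass_P = 596.17194 g, rounded to 4 dp:

596.1719 g


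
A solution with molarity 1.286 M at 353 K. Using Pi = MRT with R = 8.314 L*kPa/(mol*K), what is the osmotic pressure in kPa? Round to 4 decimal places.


Osmotic pressure (van't Hoff): Pi = M*R*T.
RT = 8.314 * 353 = 2934.842
Pi = 1.286 * 2934.842
Pi = 3774.206812 kPa, rounded to 4 dp:

3774.2068 kPa


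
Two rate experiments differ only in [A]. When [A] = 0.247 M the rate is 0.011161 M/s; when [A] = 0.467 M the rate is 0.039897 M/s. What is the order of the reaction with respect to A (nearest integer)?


Rate is proportional to [A]^n, so rate2/rate1 = ([A]2/[A]1)^n. Take logs to solve for n.
rate2/rate1 = 0.039897 / 0.011161 = 3.5747
[A]2/[A]1 = 0.467 / 0.247 = 1.8907
n = ln(3.5747) / ln(1.8907) = 2.0
Nearest integer order:

2


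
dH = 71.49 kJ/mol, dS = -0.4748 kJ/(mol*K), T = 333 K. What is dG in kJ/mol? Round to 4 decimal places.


Gibbs: dG = dH - T*dS (consistent units, dS already in kJ/(mol*K)).
T*dS = 333 * -0.4748 = -158.1084
dG = 71.49 - (-158.1084)
dG = 229.5984 kJ/mol, rounded to 4 dp:

229.5984 kJ/mol


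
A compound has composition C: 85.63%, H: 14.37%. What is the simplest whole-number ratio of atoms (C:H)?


Assume 100 g of compound, divide each mass% by atomic mass to get moles, then normalize by the smallest to get a raw atom ratio.
Moles per 100 g: C: 85.63/12.011 = 7.1293, H: 14.37/1.008 = 14.256
Raw ratio (divide by min = 7.1293): C: 1.0, H: 2.0
Multiply by 1 to clear fractions: C: 1.0 ~= 1, H: 2.0 ~= 2
Reduce by GCD to get the simplest whole-number ratio:

1:2


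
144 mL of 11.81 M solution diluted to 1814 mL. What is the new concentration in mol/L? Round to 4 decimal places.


Dilution: M1*V1 = M2*V2, solve for M2.
M2 = M1*V1 / V2
M2 = 11.81 * 144 / 1814
M2 = 1700.64 / 1814
M2 = 0.93750827 mol/L, rounded to 4 dp:

0.9375 mol/L


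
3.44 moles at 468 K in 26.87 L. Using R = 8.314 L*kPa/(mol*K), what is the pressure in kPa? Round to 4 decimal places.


PV = nRT, solve for P = nRT / V.
nRT = 3.44 * 8.314 * 468 = 13384.8749
P = 13384.8749 / 26.87
P = 498.13453294 kPa, rounded to 4 dp:

498.1345 kPa


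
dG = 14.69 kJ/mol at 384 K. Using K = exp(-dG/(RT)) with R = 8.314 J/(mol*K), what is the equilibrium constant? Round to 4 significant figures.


dG is in kJ/mol; multiply by 1000 to match R in J/(mol*K).
RT = 8.314 * 384 = 3192.576 J/mol
exponent = -dG*1000 / (RT) = -(14.69*1000) / 3192.576 = -4.60130002
K = exp(-4.60130002)
K = 0.010038777, rounded to 4 significant figures:

0.01004


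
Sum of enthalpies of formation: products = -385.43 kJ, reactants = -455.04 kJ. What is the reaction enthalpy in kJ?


dH_rxn = sum(dH_f products) - sum(dH_f reactants)
dH_rxn = -385.43 - (-455.04)
dH_rxn = 69.61 kJ:

69.61 kJ


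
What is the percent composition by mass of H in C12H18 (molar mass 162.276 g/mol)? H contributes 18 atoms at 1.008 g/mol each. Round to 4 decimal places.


pct = 100 * (n_elem * M_elem) / M_total
mass_contribution = 18 * 1.008 = 18.144 g/mol
pct = 100 * 18.144 / 162.276
pct = 11.18095097 %, rounded to 4 dp:

11.1810 %


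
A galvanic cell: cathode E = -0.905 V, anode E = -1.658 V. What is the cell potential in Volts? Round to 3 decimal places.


Standard cell potential: E_cell = E_cathode - E_anode.
E_cell = -0.905 - (-1.658)
E_cell = 0.753 V, rounded to 3 dp:

0.753 V


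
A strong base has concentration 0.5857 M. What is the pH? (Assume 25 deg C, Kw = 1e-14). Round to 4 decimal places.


A strong base dissociates completely, so [OH-] equals the given concentration.
pOH = -log10([OH-]) = -log10(0.5857) = 0.232325
pH = 14 - pOH = 14 - 0.232325
pH = 13.767675, rounded to 4 dp:

13.7677


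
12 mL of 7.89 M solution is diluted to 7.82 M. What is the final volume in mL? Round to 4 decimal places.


Dilution: M1*V1 = M2*V2, solve for V2.
V2 = M1*V1 / M2
V2 = 7.89 * 12 / 7.82
V2 = 94.68 / 7.82
V2 = 12.10741688 mL, rounded to 4 dp:

12.1074 mL


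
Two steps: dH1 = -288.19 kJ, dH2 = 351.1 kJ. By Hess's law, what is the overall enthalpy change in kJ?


Hess's law: enthalpy is a state function, so add the step enthalpies.
dH_total = dH1 + dH2 = -288.19 + (351.1)
dH_total = 62.91 kJ:

62.91 kJ


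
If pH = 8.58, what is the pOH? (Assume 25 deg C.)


At 25 deg C, pH + pOH = 14.
pOH = 14 - pH = 14 - 8.58
pOH = 5.42:

5.42


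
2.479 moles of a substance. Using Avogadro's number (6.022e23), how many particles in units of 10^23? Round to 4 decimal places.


N = n * NA, then divide by 1e23 for the requested units.
N / 1e23 = n * 6.022
N / 1e23 = 2.479 * 6.022
N / 1e23 = 14.928538, rounded to 4 dp:

14.9285


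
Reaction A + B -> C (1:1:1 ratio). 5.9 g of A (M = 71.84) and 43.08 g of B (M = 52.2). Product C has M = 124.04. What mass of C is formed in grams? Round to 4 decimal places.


Find moles of each reactant; the smaller value is the limiting reagent in a 1:1:1 reaction, so moles_C equals moles of the limiter.
n_A = mass_A / M_A = 5.9 / 71.84 = 0.082127 mol
n_B = mass_B / M_B = 43.08 / 52.2 = 0.825287 mol
Limiting reagent: A (smaller), n_limiting = 0.082127 mol
mass_C = n_limiting * M_C = 0.082127 * 124.04
mass_C = 10.18703308 g, rounded to 4 dp:

10.1870 g


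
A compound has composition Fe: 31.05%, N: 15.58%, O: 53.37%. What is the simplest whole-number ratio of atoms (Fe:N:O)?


Assume 100 g of compound, divide each mass% by atomic mass to get moles, then normalize by the smallest to get a raw atom ratio.
Moles per 100 g: Fe: 31.05/55.845 = 0.556, N: 15.58/14.007 = 1.1123, O: 53.37/15.999 = 3.3358
Raw ratio (divide by min = 0.556): Fe: 1.0, N: 2.001, O: 6.0
Multiply by 1 to clear fractions: Fe: 1.0 ~= 1, N: 2.001 ~= 2, O: 6.0 ~= 6
Reduce by GCD to get the simplest whole-number ratio:

1:2:6


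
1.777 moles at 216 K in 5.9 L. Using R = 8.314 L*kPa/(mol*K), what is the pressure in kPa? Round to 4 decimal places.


PV = nRT, solve for P = nRT / V.
nRT = 1.777 * 8.314 * 216 = 3191.1792
P = 3191.1792 / 5.9
P = 540.87783051 kPa, rounded to 4 dp:

540.8778 kPa


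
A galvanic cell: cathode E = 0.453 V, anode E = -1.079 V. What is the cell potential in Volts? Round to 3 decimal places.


Standard cell potential: E_cell = E_cathode - E_anode.
E_cell = 0.453 - (-1.079)
E_cell = 1.532 V, rounded to 3 dp:

1.532 V


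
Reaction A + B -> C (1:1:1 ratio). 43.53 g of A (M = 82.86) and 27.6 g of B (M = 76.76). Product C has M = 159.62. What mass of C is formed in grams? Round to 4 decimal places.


Find moles of each reactant; the smaller value is the limiting reagent in a 1:1:1 reaction, so moles_C equals moles of the limiter.
n_A = mass_A / M_A = 43.53 / 82.86 = 0.525344 mol
n_B = mass_B / M_B = 27.6 / 76.76 = 0.359562 mol
Limiting reagent: B (smaller), n_limiting = 0.359562 mol
mass_C = n_limiting * M_C = 0.359562 * 159.62
mass_C = 57.39328644 g, rounded to 4 dp:

57.3933 g
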